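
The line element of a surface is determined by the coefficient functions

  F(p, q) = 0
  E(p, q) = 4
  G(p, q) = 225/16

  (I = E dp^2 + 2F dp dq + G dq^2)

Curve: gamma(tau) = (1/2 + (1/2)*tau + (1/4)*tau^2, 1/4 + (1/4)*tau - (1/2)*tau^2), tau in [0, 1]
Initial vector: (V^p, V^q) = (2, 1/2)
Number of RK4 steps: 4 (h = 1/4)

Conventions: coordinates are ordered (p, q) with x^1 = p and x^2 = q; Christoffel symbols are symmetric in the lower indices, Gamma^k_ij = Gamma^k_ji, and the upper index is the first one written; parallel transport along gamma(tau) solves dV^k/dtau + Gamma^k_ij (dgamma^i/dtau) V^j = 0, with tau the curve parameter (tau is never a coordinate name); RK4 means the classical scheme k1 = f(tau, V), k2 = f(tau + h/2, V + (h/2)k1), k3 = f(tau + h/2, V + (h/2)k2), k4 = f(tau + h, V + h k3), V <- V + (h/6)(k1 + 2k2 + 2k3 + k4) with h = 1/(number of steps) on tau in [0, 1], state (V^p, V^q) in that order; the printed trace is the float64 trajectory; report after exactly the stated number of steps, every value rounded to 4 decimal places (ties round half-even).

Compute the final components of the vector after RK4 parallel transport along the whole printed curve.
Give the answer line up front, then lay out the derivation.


Answer: V^p = 2.0000, V^q = 0.5000

gamma'(tau) = (1/2 + (1/2)*tau, 1/4 - tau); f(tau, V)^k = -Gamma^k_ij(gamma(tau)) gamma'^i(tau) V^j; h = 1/4; intermediate values shown to 6 dp
curve data and Christoffel symbols at the stage parameters:
  tau = 0.000000: gamma = (0.500000, 0.250000), gamma' = (0.500000, 0.250000); Gamma_ppp = 0.000000, Gamma_ppq = 0.000000, Gamma_pqq = 0.000000, Gamma_qpp = 0.000000, Gamma_qpq = 0.000000, Gamma_qqq = 0.000000
  tau = 0.125000: gamma = (0.566406, 0.273438), gamma' = (0.562500, 0.125000); Gamma_ppp = 0.000000, Gamma_ppq = 0.000000, Gamma_pqq = 0.000000, Gamma_qpp = 0.000000, Gamma_qpq = 0.000000, Gamma_qqq = 0.000000
  tau = 0.250000: gamma = (0.640625, 0.281250), gamma' = (0.625000, 0.000000); Gamma_ppp = 0.000000, Gamma_ppq = 0.000000, Gamma_pqq = 0.000000, Gamma_qpp = 0.000000, Gamma_qpq = 0.000000, Gamma_qqq = 0.000000
  tau = 0.375000: gamma = (0.722656, 0.273438), gamma' = (0.687500, -0.125000); Gamma_ppp = 0.000000, Gamma_ppq = 0.000000, Gamma_pqq = 0.000000, Gamma_qpp = 0.000000, Gamma_qpq = 0.000000, Gamma_qqq = 0.000000
  tau = 0.500000: gamma = (0.812500, 0.250000), gamma' = (0.750000, -0.250000); Gamma_ppp = 0.000000, Gamma_ppq = 0.000000, Gamma_pqq = 0.000000, Gamma_qpp = 0.000000, Gamma_qpq = 0.000000, Gamma_qqq = 0.000000
  tau = 0.625000: gamma = (0.910156, 0.210938), gamma' = (0.812500, -0.375000); Gamma_ppp = 0.000000, Gamma_ppq = 0.000000, Gamma_pqq = 0.000000, Gamma_qpp = 0.000000, Gamma_qpq = 0.000000, Gamma_qqq = 0.000000
  tau = 0.750000: gamma = (1.015625, 0.156250), gamma' = (0.875000, -0.500000); Gamma_ppp = 0.000000, Gamma_ppq = 0.000000, Gamma_pqq = 0.000000, Gamma_qpp = 0.000000, Gamma_qpq = 0.000000, Gamma_qqq = 0.000000
  tau = 0.875000: gamma = (1.128906, 0.085938), gamma' = (0.937500, -0.625000); Gamma_ppp = 0.000000, Gamma_ppq = 0.000000, Gamma_pqq = 0.000000, Gamma_qpp = 0.000000, Gamma_qpq = 0.000000, Gamma_qqq = 0.000000
  tau = 1.000000: gamma = (1.250000, 0.000000), gamma' = (1.000000, -0.750000); Gamma_ppp = 0.000000, Gamma_ppq = 0.000000, Gamma_pqq = 0.000000, Gamma_qpp = 0.000000, Gamma_qpq = 0.000000, Gamma_qqq = 0.000000
step 0: V^p = 2.0000, V^q = 0.5000
step 1: k1 = (0.000000, 0.000000), k2 = (0.000000, 0.000000), k3 = (0.000000, 0.000000), k4 = (0.000000, 0.000000); V <- V + (h/6)(k1 + 2k2 + 2k3 + k4): V^p = 2.0000, V^q = 0.5000
step 2: k1 = (0.000000, 0.000000), k2 = (0.000000, 0.000000), k3 = (0.000000, 0.000000), k4 = (0.000000, 0.000000); V <- V + (h/6)(k1 + 2k2 + 2k3 + k4): V^p = 2.0000, V^q = 0.5000
step 3: k1 = (0.000000, 0.000000), k2 = (0.000000, 0.000000), k3 = (0.000000, 0.000000), k4 = (0.000000, 0.000000); V <- V + (h/6)(k1 + 2k2 + 2k3 + k4): V^p = 2.0000, V^q = 0.5000
step 4: k1 = (0.000000, 0.000000), k2 = (0.000000, 0.000000), k3 = (0.000000, 0.000000), k4 = (0.000000, 0.000000); V <- V + (h/6)(k1 + 2k2 + 2k3 + k4): V^p = 2.0000, V^q = 0.5000


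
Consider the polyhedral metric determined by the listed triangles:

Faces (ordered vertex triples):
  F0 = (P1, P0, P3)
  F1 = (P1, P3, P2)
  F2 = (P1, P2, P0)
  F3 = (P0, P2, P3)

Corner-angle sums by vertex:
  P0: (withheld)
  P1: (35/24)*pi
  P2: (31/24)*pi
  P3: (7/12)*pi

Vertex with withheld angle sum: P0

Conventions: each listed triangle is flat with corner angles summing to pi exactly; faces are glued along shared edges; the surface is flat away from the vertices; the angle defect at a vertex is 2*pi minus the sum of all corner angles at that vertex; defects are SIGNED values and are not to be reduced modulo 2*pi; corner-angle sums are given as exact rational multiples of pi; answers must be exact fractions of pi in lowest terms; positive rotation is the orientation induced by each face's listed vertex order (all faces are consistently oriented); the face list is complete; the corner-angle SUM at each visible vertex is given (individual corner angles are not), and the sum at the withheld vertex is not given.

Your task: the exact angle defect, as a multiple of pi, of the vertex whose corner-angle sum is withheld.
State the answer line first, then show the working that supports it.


Answer: defect(P0) = (4/3)*pi

V = 4, E = 6, F = 4; chi = V - E + F = 2
Gauss-Bonnet: total defect = 2*pi*chi = 4*pi; visible defects sum to (8/3)*pi


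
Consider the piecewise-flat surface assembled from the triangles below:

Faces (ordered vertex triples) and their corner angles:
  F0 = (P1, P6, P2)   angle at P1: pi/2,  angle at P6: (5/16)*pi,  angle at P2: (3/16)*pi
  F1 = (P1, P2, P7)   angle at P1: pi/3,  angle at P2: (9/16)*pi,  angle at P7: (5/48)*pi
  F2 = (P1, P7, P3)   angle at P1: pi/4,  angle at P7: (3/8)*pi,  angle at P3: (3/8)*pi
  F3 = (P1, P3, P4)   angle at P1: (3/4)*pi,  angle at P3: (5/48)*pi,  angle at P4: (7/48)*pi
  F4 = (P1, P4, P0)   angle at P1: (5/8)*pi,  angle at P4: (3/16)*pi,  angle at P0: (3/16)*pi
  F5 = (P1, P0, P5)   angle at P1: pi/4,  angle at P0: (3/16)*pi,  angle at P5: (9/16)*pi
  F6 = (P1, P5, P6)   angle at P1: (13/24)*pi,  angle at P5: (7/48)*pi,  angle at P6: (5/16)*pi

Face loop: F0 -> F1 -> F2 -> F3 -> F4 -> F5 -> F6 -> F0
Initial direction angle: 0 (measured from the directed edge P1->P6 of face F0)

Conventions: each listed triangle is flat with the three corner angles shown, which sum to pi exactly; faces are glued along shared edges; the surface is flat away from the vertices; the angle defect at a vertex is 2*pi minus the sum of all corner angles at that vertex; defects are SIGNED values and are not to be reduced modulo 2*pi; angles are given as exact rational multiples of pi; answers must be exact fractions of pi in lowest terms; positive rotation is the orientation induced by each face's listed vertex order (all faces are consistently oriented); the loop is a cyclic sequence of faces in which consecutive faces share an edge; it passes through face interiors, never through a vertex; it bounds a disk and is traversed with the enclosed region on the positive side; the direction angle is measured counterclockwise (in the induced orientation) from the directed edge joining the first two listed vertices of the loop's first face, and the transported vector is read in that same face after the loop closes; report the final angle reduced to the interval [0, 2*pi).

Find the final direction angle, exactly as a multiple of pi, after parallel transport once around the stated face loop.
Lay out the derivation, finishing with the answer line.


enclosed vertex P1: corner angles sum to (13/4)*pi, defect = 2*pi - (13/4)*pi = (-5/4)*pi
transport around the loop rotates by the sum of enclosed defects; add to the initial angle mod 2*pi
final angle = 0 - (5/4)*pi = (3/4)*pi (mod 2*pi)

Answer: final direction angle = (3/4)*pi


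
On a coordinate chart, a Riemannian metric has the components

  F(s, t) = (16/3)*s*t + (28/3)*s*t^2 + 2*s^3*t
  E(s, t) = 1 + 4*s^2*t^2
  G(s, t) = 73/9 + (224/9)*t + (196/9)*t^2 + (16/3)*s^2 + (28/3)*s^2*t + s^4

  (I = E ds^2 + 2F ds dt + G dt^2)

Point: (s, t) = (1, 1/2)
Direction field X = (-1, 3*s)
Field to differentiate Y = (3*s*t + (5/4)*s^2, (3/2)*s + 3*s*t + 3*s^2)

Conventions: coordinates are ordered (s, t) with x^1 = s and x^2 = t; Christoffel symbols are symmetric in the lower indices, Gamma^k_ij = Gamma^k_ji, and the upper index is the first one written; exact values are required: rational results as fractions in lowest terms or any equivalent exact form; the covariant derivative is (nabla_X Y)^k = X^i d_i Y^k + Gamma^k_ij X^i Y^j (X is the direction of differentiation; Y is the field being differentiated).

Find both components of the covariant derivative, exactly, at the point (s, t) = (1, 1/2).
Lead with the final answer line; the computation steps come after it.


Answer: (nabla_X Y)^s = 1103/152, (nabla_X Y)^t = 1029/76

E = 2, F = 6, G = 37 at the point
E_s = 2, E_t = 4, F_s = 8, F_t = 50/3, G_s = 24, G_t = 56
EG - F^2 = 38;  g^inv = (1/38) * [[37, -6], [-6, 2]]
first-kind symbols [ij,l] = (1/2)(d_i g_jl + d_j g_il - d_l g_ij): [ss,s] = E_s/2 = 1, [ss,t] = F_s - E_t/2 = 6, [st,s] = E_t/2 = 2, [st,t] = G_s/2 = 12, [tt,s] = F_t - G_s/2 = 14/3, [tt,t] = G_t/2 = 28
Gamma^s_ij = (G*[ij,s] - F*[ij,t])/(EG - F^2), Gamma^t_ij = (E*[ij,t] - F*[ij,s])/(EG - F^2)
Gamma_sss = 1/38, Gamma_sst = 1/19, Gamma_stt = 7/57, Gamma_tss = 3/19, Gamma_tst = 6/19, Gamma_ttt = 14/19
X = (-1, 3), Y = (11/4, 6) at the point


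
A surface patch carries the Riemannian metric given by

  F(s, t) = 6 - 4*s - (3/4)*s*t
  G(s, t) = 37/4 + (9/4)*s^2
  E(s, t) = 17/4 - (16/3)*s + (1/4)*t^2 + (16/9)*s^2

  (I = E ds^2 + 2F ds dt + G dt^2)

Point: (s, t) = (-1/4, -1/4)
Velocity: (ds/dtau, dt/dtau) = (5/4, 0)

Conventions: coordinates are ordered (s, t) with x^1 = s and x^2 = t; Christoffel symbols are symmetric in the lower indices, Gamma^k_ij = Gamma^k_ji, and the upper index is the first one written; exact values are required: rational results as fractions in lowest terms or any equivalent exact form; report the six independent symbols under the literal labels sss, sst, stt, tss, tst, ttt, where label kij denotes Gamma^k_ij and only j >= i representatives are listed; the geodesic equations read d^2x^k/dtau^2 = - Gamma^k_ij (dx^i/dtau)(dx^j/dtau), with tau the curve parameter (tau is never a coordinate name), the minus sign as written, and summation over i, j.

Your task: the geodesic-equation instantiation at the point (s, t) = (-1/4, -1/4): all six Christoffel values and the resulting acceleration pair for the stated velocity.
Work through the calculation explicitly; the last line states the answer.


E = 3289/576, F = 445/64, G = 601/64 at the point
E_s = -56/9, E_t = -1/8, F_s = -61/16, F_t = 3/16, G_s = -9/8, G_t = 0
EG - F^2 = 6077/1152;  g^inv = (1152/6077) * [[601/64, -445/64], [-445/64, 3289/576]]
first-kind symbols [ij,l] = (1/2)(d_i g_jl + d_j g_il - d_l g_ij): [ss,s] = E_s/2 = -28/9, [ss,t] = F_s - E_t/2 = -15/4, [st,s] = E_t/2 = -1/16, [st,t] = G_s/2 = -9/16, [tt,s] = F_t - G_s/2 = 3/4, [tt,t] = G_t/2 = 0
Gamma^s_ij = (G*[ij,s] - F*[ij,t])/(EG - F^2), Gamma^t_ij = (E*[ij,t] - F*[ij,s])/(EG - F^2)
Gamma_sss = -7237/12154, Gamma_sst = 7659/12154, Gamma_stt = 16227/12154, Gamma_tss = 505/12154, Gamma_tst = -6399/12154, Gamma_ttt = -12015/12154
d^2s/dtau^2 = -(Gamma_sss*(5/4)^2 + 2*Gamma_sst*(5/4)*(0) + Gamma_stt*(0)^2) = 180925/194464
d^2t/dtau^2 = -(Gamma_tss*(5/4)^2 + 2*Gamma_tst*(5/4)*(0) + Gamma_ttt*(0)^2) = -12625/194464

Answer: Gamma_sss = -7237/12154, Gamma_sst = 7659/12154, Gamma_stt = 16227/12154, Gamma_tss = 505/12154, Gamma_tst = -6399/12154, Gamma_ttt = -12015/12154; accelerations (d^2s/dtau^2, d^2t/dtau^2) = (180925/194464, -12625/194464)


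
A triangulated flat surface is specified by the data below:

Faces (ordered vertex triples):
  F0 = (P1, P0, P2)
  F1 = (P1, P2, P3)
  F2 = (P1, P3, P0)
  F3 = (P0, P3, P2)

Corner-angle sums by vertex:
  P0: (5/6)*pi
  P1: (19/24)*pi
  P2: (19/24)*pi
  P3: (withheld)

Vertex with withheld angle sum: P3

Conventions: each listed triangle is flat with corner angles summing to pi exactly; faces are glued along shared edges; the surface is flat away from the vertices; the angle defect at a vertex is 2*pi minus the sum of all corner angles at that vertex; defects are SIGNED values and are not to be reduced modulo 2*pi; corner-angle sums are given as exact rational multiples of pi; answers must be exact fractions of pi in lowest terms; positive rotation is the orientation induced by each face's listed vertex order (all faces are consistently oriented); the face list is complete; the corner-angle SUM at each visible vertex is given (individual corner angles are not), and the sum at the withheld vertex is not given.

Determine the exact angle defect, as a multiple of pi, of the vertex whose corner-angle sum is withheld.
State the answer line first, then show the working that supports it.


Answer: defect(P3) = (5/12)*pi

V = 4, E = 6, F = 4; chi = V - E + F = 2
Gauss-Bonnet: total defect = 2*pi*chi = 4*pi; visible defects sum to (43/12)*pi


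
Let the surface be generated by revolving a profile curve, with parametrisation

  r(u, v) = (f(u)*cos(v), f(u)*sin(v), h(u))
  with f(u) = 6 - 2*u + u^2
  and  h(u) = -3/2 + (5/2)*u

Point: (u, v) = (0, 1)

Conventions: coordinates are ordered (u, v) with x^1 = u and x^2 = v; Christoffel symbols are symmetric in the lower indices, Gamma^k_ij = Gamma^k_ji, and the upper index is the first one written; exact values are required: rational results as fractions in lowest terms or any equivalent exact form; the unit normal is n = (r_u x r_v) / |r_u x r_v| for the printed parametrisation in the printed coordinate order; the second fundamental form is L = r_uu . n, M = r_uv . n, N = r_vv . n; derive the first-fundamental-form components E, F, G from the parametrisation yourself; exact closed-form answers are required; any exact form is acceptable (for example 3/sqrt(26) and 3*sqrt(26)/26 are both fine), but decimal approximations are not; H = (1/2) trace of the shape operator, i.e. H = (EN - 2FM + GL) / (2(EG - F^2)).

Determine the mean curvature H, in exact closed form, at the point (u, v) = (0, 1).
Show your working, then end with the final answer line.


f = 6, f' = -2, f'' = 2, h' = 5/2, h'' = 0
E = 41/4, F = 0, G = 36; answer radicand W^2 = 41/4
unnormalised second-form numerators: l = -5, m = 0, n = 15; L = l/sqrt(41/4), and similarly M = m/sqrt(W^2), N = n/sqrt(W^2)
H = (E*n - 2*F*m + G*l) / (2*(EG - F^2)*sqrt(W^2)); E*n - 2*F*m + G*l = -105/4, EG - F^2 = 369, so H = (-35/984)/sqrt(41/4)

Answer: H = -35*sqrt(41)/20172


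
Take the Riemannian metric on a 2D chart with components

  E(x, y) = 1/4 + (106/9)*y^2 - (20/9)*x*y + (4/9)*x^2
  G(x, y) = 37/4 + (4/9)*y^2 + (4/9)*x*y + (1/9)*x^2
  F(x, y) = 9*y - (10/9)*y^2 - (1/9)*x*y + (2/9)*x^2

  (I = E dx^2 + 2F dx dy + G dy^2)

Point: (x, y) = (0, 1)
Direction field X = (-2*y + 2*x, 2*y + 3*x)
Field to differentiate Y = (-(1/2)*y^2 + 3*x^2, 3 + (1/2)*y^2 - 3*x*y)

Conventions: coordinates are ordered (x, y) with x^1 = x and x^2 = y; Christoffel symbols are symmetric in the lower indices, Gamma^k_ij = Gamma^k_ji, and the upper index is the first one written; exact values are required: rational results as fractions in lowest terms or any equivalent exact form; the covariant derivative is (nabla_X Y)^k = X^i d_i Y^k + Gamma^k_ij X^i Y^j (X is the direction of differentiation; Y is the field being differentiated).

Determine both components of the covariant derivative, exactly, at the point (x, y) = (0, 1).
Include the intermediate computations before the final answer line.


E = 433/36, F = 71/9, G = 349/36 at the point
E_x = -20/9, E_y = 212/9, F_x = -1/9, F_y = 61/9, G_x = 4/9, G_y = 8/9
EG - F^2 = 7829/144;  g^inv = (144/7829) * [[349/36, -71/9], [-71/9, 433/36]]
first-kind symbols [ij,l] = (1/2)(d_i g_jl + d_j g_il - d_l g_ij): [xx,x] = E_x/2 = -10/9, [xx,y] = F_x - E_y/2 = -107/9, [xy,x] = E_y/2 = 106/9, [xy,y] = G_x/2 = 2/9, [yy,x] = F_y - G_x/2 = 59/9, [yy,y] = G_y/2 = 4/9
Gamma^x_ij = (G*[ij,x] - F*[ij,y])/(EG - F^2), Gamma^y_ij = (E*[ij,y] - F*[ij,x])/(EG - F^2)
Gamma_xxx = 35864/23487, Gamma_xxy = 48568/23487, Gamma_xyy = 25940/23487, Gamma_yxx = -57988/23487, Gamma_yxy = -38984/23487, Gamma_yyy = -20032/23487
X = (-2, 2), Y = (-1/2, 7/2) at the point

Answer: (nabla_X Y)^x = -218074/23487, (nabla_X Y)^y = 301556/23487


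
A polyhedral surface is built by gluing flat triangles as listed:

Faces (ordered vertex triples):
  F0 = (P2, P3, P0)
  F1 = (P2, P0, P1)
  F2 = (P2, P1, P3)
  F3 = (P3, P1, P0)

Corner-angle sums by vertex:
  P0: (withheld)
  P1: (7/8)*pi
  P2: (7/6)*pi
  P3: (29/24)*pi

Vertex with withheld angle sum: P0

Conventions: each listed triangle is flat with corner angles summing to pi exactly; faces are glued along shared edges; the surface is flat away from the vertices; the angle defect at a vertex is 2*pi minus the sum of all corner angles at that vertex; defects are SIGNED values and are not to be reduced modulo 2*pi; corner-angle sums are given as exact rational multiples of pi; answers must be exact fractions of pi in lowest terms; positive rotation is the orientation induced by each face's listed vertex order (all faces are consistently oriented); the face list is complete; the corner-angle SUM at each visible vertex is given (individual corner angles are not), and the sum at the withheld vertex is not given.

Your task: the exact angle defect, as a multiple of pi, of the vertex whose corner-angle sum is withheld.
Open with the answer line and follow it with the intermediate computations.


Answer: defect(P0) = (5/4)*pi

V = 4, E = 6, F = 4; chi = V - E + F = 2
Gauss-Bonnet: total defect = 2*pi*chi = 4*pi; visible defects sum to (11/4)*pi


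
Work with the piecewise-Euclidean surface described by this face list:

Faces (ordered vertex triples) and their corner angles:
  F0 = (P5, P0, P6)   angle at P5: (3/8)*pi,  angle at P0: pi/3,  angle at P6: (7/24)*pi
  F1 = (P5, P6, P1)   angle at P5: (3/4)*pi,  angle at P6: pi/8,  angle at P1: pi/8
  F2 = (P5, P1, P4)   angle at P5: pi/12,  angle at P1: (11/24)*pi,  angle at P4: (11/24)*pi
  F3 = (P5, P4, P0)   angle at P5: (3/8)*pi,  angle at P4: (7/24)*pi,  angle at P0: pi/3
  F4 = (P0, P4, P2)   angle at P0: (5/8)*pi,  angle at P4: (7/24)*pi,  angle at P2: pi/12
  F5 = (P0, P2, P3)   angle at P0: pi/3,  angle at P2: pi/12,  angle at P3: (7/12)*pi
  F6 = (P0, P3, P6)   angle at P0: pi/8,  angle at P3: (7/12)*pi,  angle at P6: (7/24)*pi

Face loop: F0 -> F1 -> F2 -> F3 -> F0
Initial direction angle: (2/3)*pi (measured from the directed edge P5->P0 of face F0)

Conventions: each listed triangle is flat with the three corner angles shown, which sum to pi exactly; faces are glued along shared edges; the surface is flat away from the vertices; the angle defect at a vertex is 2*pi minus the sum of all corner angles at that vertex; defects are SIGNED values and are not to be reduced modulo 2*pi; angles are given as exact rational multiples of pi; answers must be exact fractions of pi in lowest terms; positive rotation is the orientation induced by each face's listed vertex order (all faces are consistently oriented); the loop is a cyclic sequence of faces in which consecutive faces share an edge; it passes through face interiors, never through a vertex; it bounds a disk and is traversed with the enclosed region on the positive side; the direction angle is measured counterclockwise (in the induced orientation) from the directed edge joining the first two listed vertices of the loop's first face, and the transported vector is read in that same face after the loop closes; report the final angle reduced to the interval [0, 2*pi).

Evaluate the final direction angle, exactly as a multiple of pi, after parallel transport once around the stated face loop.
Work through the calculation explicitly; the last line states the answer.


enclosed vertex P5: corner angles sum to (19/12)*pi, defect = 2*pi - (19/12)*pi = (5/12)*pi
summing the enclosed defects onto the initial angle, mod 2*pi in the induced orientation:
final angle = (2/3)*pi + (5/12)*pi = (13/12)*pi (mod 2*pi)

Answer: final direction angle = (13/12)*pi


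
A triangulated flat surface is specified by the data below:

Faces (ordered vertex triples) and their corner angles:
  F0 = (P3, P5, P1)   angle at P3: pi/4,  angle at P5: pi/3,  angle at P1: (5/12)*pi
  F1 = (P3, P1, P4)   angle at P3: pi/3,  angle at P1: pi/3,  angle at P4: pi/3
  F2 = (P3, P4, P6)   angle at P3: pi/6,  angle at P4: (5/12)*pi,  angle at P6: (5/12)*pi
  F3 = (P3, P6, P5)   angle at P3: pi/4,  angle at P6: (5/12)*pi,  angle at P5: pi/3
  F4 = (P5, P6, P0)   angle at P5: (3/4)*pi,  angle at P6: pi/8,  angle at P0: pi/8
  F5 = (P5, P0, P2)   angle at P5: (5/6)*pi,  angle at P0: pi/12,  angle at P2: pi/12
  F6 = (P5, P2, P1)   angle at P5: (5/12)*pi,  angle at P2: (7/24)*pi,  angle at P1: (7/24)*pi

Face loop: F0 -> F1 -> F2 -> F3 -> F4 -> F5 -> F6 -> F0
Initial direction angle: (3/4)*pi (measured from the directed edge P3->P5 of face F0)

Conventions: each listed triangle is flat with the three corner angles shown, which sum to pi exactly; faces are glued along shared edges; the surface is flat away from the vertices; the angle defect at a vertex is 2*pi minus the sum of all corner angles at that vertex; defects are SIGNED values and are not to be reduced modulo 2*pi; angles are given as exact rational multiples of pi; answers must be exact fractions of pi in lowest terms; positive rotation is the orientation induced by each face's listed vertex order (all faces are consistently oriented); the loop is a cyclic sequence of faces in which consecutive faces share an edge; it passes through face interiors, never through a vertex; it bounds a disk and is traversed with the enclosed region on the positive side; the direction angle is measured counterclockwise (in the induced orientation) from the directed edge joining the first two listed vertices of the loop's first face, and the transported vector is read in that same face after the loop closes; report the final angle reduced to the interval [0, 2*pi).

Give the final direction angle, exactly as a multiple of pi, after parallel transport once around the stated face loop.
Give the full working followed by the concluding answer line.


enclosed vertex P3: corner angles sum to pi, defect = 2*pi - pi = pi
enclosed vertex P5: corner angles sum to (8/3)*pi, defect = 2*pi - (8/3)*pi = (-2/3)*pi
by Gauss-Bonnet the loop rotates the vector by the enclosed defect sum (positive orientation, mod 2*pi)
final angle = (3/4)*pi + pi/3 = (13/12)*pi (mod 2*pi)

Answer: final direction angle = (13/12)*pi


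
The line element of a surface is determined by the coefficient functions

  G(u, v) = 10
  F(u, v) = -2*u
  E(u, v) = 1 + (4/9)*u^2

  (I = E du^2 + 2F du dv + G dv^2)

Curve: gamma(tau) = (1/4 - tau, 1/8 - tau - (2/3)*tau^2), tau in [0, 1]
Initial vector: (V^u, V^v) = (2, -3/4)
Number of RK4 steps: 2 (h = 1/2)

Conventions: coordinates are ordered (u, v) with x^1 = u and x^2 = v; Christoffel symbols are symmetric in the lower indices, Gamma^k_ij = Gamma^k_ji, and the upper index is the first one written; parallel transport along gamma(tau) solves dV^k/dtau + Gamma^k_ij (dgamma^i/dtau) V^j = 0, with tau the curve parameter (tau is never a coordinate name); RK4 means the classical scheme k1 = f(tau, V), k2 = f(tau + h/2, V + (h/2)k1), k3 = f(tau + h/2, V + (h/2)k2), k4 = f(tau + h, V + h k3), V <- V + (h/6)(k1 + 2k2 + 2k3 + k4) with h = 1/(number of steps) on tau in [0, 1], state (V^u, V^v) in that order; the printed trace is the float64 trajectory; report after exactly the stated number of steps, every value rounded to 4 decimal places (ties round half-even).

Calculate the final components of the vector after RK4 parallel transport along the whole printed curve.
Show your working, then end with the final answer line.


gamma'(tau) = (-1, -1 - (4/3)*tau); f(tau, V)^k = -Gamma^k_ij(gamma(tau)) gamma'^i(tau) V^j; h = 1/2; intermediate values shown to 6 dp
curve data and Christoffel symbols at the stage parameters:
  tau = 0.000000: gamma = (0.250000, 0.125000), gamma' = (-1.000000, -1.000000); Gamma_uuu = 0.011080, Gamma_uuv = 0.000000, Gamma_uvv = 0.000000, Gamma_vuu = -0.199446, Gamma_vuv = 0.000000, Gamma_vvv = 0.000000
  tau = 0.250000: gamma = (0.000000, -0.166667), gamma' = (-1.000000, -1.333333); Gamma_uuu = 0.000000, Gamma_uuv = 0.000000, Gamma_uvv = 0.000000, Gamma_vuu = -0.200000, Gamma_vuv = 0.000000, Gamma_vvv = 0.000000
  tau = 0.500000: gamma = (-0.250000, -0.541667), gamma' = (-1.000000, -1.666667); Gamma_uuu = -0.011080, Gamma_uuv = 0.000000, Gamma_uvv = 0.000000, Gamma_vuu = -0.199446, Gamma_vuv = 0.000000, Gamma_vvv = 0.000000
  tau = 0.750000: gamma = (-0.500000, -1.000000), gamma' = (-1.000000, -2.000000); Gamma_uuu = -0.021978, Gamma_uuv = 0.000000, Gamma_uvv = 0.000000, Gamma_vuu = -0.197802, Gamma_vuv = 0.000000, Gamma_vvv = 0.000000
  tau = 1.000000: gamma = (-0.750000, -1.541667), gamma' = (-1.000000, -2.333333); Gamma_uuu = -0.032520, Gamma_uuv = 0.000000, Gamma_uvv = 0.000000, Gamma_vuu = -0.195122, Gamma_vuv = 0.000000, Gamma_vvv = 0.000000
step 0: V^u = 2.0000, V^v = -0.7500
step 1: k1 = (0.022161, -0.398892), k2 = (0.000000, -0.401108), k3 = (0.000000, -0.400000), k4 = (-0.022161, -0.398892); V <- V + (h/6)(k1 + 2k2 + 2k3 + k4): V^u = 2.0000, V^v = -0.9500
step 2: k1 = (-0.022161, -0.398892), k2 = (-0.043834, -0.394509), k3 = (-0.043715, -0.393437), k4 = (-0.064330, -0.385979); V <- V + (h/6)(k1 + 2k2 + 2k3 + k4): V^u = 1.9782, V^v = -1.1467

Answer: V^u = 1.9782, V^v = -1.1467


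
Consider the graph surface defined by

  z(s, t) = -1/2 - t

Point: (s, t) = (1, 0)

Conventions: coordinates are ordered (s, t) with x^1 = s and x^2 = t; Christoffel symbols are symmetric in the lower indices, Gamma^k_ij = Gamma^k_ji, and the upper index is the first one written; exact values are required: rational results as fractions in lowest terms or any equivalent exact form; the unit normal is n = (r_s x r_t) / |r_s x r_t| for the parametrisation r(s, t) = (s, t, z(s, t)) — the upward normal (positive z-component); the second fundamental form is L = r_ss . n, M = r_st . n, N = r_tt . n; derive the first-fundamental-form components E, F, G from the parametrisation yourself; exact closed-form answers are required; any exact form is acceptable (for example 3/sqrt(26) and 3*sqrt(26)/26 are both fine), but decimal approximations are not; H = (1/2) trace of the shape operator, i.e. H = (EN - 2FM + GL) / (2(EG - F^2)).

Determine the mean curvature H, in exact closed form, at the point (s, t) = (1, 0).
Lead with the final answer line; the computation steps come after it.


Answer: H = 0

z_s = 0, z_t = -1, z_ss = 0, z_st = 0, z_tt = 0
E = 1, F = 0, G = 2; answer radicand W^2 = 2
unnormalised second-form numerators: l = 0, m = 0, n = 0; L = l/sqrt(2), and similarly M = m/sqrt(W^2), N = n/sqrt(W^2)
H = (E*n - 2*F*m + G*l) / (2*(EG - F^2)*sqrt(W^2)); E*n - 2*F*m + G*l = 0, EG - F^2 = 2, so H = (0)/sqrt(2)


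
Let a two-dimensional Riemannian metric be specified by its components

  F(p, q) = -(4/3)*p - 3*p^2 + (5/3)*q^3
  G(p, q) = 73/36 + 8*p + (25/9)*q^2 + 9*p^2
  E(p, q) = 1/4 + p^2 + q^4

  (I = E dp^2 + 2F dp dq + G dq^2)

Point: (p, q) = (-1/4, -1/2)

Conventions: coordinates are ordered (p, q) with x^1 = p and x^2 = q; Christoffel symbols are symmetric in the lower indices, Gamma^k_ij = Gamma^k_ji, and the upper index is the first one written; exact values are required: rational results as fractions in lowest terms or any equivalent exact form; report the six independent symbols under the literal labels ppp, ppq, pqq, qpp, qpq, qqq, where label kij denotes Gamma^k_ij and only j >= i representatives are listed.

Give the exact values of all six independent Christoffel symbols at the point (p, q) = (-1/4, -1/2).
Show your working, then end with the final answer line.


E = 3/8, F = -1/16, G = 185/144 at the point
E_p = -1/2, E_q = -1/2, F_p = 1/6, F_q = 5/4, G_p = 7/2, G_q = -25/9
EG - F^2 = 367/768;  g^inv = (768/367) * [[185/144, 1/16], [1/16, 3/8]]
first-kind symbols [ij,l] = (1/2)(d_i g_jl + d_j g_il - d_l g_ij): [pp,p] = E_p/2 = -1/4, [pp,q] = F_p - E_q/2 = 5/12, [pq,p] = E_q/2 = -1/4, [pq,q] = G_p/2 = 7/4, [qq,p] = F_q - G_p/2 = -1/2, [qq,q] = G_q/2 = -25/18
Gamma^p_ij = (G*[ij,p] - F*[ij,q])/(EG - F^2), Gamma^q_ij = (E*[ij,q] - F*[ij,p])/(EG - F^2)

Answer: Gamma_ppp = -680/1101, Gamma_ppq = -488/1101, Gamma_pqq = -560/367, Gamma_qpp = 108/367, Gamma_qpq = 492/367, Gamma_qqq = -424/367


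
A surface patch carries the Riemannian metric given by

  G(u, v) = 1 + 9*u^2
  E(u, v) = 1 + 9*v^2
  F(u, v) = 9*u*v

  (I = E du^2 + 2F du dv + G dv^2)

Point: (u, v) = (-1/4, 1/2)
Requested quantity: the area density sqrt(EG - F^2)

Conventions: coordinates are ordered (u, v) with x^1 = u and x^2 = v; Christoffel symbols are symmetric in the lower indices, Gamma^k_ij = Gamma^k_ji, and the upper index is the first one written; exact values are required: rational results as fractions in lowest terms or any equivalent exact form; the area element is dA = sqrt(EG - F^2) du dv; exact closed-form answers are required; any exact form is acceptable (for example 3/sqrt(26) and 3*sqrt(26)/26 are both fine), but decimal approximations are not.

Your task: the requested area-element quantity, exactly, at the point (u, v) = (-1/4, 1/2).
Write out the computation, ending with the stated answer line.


E = 13/4, F = -9/8, G = 25/16; EG - F^2 = 61/16

Answer: sqrt(EG - F^2) = sqrt(61)/4


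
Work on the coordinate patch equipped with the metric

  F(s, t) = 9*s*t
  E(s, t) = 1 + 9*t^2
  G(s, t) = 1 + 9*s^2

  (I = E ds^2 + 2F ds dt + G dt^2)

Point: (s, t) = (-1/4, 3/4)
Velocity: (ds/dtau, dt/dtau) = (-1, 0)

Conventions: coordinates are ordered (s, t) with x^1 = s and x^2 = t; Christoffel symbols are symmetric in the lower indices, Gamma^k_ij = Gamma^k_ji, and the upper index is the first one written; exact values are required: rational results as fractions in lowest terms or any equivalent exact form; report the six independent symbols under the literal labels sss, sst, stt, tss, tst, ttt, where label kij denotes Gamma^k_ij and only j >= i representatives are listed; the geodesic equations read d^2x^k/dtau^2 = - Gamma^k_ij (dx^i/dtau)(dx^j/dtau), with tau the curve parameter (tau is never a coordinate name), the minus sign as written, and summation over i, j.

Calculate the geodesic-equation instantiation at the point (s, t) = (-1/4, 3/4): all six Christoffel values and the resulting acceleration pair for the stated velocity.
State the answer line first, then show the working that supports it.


Answer: Gamma_sss = 0, Gamma_sst = 54/53, Gamma_stt = 0, Gamma_tss = 0, Gamma_tst = -18/53, Gamma_ttt = 0; accelerations (d^2s/dtau^2, d^2t/dtau^2) = (0, 0)

E = 97/16, F = -27/16, G = 25/16 at the point
E_s = 0, E_t = 27/2, F_s = 27/4, F_t = -9/4, G_s = -9/2, G_t = 0
EG - F^2 = 53/8;  g^inv = (8/53) * [[25/16, 27/16], [27/16, 97/16]]
first-kind symbols [ij,l] = (1/2)(d_i g_jl + d_j g_il - d_l g_ij): [ss,s] = E_s/2 = 0, [ss,t] = F_s - E_t/2 = 0, [st,s] = E_t/2 = 27/4, [st,t] = G_s/2 = -9/4, [tt,s] = F_t - G_s/2 = 0, [tt,t] = G_t/2 = 0
Gamma^s_ij = (G*[ij,s] - F*[ij,t])/(EG - F^2), Gamma^t_ij = (E*[ij,t] - F*[ij,s])/(EG - F^2)
Gamma_sss = 0, Gamma_sst = 54/53, Gamma_stt = 0, Gamma_tss = 0, Gamma_tst = -18/53, Gamma_ttt = 0
d^2s/dtau^2 = -(Gamma_sss*(-1)^2 + 2*Gamma_sst*(-1)*(0) + Gamma_stt*(0)^2) = 0
d^2t/dtau^2 = -(Gamma_tss*(-1)^2 + 2*Gamma_tst*(-1)*(0) + Gamma_ttt*(0)^2) = 0


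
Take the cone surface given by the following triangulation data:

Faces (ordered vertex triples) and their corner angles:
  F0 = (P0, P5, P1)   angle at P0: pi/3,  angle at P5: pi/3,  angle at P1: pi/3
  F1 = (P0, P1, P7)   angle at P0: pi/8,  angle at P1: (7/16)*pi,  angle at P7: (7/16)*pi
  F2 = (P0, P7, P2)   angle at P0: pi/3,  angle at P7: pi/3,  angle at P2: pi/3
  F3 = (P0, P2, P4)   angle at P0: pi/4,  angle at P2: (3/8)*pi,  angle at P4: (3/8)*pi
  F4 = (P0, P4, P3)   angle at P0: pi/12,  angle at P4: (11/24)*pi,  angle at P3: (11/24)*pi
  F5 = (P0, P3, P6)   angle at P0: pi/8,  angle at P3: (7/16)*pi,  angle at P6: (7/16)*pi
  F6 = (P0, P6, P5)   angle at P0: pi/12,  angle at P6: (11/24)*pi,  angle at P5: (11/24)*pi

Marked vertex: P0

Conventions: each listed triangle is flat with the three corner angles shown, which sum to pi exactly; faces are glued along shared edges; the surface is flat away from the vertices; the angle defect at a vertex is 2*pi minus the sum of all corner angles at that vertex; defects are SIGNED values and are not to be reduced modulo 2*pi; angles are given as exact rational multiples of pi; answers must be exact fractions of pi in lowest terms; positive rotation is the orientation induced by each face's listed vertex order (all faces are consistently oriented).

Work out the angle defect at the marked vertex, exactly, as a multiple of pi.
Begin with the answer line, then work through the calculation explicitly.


Answer: defect(P0) = (2/3)*pi

Sum of corner angles at P0: (4/3)*pi
defect = 2*pi - (4/3)*pi


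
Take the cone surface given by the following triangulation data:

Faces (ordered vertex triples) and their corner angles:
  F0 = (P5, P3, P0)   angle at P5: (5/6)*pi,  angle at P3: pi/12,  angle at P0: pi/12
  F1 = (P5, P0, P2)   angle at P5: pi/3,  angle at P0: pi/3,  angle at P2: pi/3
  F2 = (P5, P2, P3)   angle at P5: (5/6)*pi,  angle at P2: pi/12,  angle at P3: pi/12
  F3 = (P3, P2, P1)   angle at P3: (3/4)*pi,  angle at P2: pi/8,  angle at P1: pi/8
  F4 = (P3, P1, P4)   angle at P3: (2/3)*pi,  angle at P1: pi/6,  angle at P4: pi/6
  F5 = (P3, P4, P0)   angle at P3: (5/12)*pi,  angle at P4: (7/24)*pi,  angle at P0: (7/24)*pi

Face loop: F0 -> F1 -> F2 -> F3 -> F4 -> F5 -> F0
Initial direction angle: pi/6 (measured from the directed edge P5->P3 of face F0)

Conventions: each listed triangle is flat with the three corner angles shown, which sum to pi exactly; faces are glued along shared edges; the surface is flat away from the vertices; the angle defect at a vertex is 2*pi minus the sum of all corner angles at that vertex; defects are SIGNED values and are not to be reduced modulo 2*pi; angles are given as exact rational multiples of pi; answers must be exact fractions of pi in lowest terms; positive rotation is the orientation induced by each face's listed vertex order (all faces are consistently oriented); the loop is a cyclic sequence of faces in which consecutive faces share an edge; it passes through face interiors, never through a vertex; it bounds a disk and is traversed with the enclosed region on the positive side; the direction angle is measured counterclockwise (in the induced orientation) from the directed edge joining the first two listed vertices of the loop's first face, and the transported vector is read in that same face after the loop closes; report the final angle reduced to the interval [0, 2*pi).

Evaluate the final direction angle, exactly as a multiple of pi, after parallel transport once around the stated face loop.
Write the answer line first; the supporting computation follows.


Answer: final direction angle = pi/6

enclosed vertex P3: corner angles sum to 2*pi, defect = 2*pi - 2*pi = 0
enclosed vertex P5: corner angles sum to 2*pi, defect = 2*pi - 2*pi = 0
final direction = starting direction + enclosed defect total, reduced mod 2*pi (induced orientation)
final angle = pi/6 + 0 = pi/6 (mod 2*pi)


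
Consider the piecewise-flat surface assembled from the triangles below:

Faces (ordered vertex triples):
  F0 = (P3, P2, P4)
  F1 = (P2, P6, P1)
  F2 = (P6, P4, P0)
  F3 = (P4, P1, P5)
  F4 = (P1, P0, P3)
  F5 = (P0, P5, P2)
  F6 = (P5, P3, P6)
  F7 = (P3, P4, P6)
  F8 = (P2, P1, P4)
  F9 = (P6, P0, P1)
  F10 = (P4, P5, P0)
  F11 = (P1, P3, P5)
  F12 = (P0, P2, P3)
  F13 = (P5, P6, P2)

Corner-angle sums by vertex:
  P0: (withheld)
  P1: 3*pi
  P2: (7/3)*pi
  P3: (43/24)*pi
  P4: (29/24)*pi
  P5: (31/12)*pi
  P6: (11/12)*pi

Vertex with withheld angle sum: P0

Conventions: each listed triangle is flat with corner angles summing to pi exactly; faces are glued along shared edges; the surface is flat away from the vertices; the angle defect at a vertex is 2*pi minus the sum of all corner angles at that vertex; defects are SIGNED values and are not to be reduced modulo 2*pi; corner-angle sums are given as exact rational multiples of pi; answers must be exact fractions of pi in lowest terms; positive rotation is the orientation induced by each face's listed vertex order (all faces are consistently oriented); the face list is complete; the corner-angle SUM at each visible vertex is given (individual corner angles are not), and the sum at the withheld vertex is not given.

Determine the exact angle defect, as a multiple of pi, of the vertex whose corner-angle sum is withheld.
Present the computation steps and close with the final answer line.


V = 7, E = 21, F = 14; chi = V - E + F = 0
Gauss-Bonnet: total defect = 2*pi*chi = 0; visible defects sum to pi/6

Answer: defect(P0) = -pi/6


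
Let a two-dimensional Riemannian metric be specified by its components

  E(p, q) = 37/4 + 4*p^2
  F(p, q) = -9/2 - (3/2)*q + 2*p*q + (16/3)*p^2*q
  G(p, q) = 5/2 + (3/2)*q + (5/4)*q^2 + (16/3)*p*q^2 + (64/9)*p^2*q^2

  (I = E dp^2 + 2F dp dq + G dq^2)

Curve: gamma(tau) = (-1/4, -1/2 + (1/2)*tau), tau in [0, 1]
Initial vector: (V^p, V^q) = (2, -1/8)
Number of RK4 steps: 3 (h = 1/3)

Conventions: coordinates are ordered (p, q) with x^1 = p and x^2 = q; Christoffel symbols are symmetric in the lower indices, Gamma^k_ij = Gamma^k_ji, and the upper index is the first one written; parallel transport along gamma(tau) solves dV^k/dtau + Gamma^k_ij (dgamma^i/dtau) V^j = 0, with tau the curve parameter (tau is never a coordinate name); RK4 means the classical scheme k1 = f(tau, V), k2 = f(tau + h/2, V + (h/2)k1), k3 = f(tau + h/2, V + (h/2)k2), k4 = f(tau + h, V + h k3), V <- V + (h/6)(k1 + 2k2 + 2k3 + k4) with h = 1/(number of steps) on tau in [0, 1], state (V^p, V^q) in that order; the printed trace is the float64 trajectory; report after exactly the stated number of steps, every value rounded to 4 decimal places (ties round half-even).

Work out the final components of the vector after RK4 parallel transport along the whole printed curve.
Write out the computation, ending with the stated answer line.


gamma'(tau) = (0, 1/2); f(tau, V)^k = -Gamma^k_ij(gamma(tau)) gamma'^i(tau) V^j; h = 1/3; intermediate values shown to 6 dp
curve data and Christoffel symbols at the stage parameters:
  tau = 0.000000: gamma = (-0.250000, -0.500000), gamma' = (0.000000, 0.500000); Gamma_ppp = -0.153052, Gamma_ppq = 0.201777, Gamma_pqq = -0.343747, Gamma_qpp = -0.123818, Gamma_qpq = 0.522786, Gamma_qqq = -0.375466
  tau = 0.166667: gamma = (-0.250000, -0.416667), gamma' = (0.000000, 0.500000); Gamma_ppp = -0.224308, Gamma_ppq = 0.149593, Gamma_pqq = -0.317625, Gamma_qpp = -0.297177, Gamma_qpq = 0.373437, Gamma_qqq = -0.314397
  tau = 0.333333: gamma = (-0.250000, -0.333333), gamma' = (0.000000, 0.500000); Gamma_ppp = -0.304400, Gamma_ppq = 0.101915, Gamma_pqq = -0.292518, Gamma_qpp = -0.479612, Gamma_qpq = 0.245458, Gamma_qqq = -0.256942
  tau = 0.500000: gamma = (-0.250000, -0.250000), gamma' = (0.000000, 0.500000); Gamma_ppp = -0.393481, Gamma_ppq = 0.060846, Gamma_pqq = -0.269486, Gamma_qpp = -0.670547, Gamma_qpq = 0.141560, Gamma_qqq = -0.205200
  tau = 0.666667: gamma = (-0.250000, -0.166667), gamma' = (0.000000, 0.500000); Gamma_ppp = -0.491581, Gamma_ppq = 0.028616, Gamma_pqq = -0.249777, Gamma_qpp = -0.869215, Gamma_qpq = 0.064386, Gamma_qqq = -0.161413
  tau = 0.833333: gamma = (-0.250000, -0.083333), gamma' = (0.000000, 0.500000); Gamma_ppp = -0.598599, Gamma_ppq = 0.007547, Gamma_pqq = -0.234815, Gamma_qpp = -1.074656, Gamma_qpq = 0.016440, Gamma_qqq = -0.127927
  tau = 1.000000: gamma = (-0.250000, 0.000000), gamma' = (0.000000, 0.500000); Gamma_ppp = -0.714286, Gamma_ppq = 0.000000, Gamma_pqq = -0.226190, Gamma_qpp = -1.285714, Gamma_qpq = 0.000000, Gamma_qqq = -0.107143
step 0: V^p = 2.0000, V^q = -0.1250
step 1: k1 = (-0.223261, -0.546253), k2 = (-0.181120, -0.400450), k3 = (-0.177786, -0.397942), k4 = (-0.136579, -0.271285); V <- V + (h/6)(k1 + 2k2 + 2k3 + k4): V^p = 1.9401, V^q = -0.2591
step 2: k1 = (-0.136765, -0.271401), k2 = (-0.099342, -0.166937), k3 = (-0.097186, -0.165592), k4 = (-0.066552, -0.086784); V <- V + (h/6)(k1 + 2k2 + 2k3 + k4): V^p = 1.9070, V^q = -0.3160
step 3: k1 = (-0.066747, -0.086894), k2 = (-0.045952, -0.036721), k3 = (-0.044984, -0.036215), k4 = (-0.037101, -0.017574); V <- V + (h/6)(k1 + 2k2 + 2k3 + k4): V^p = 1.8911, V^q = -0.3299

Answer: V^p = 1.8911, V^q = -0.3299
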